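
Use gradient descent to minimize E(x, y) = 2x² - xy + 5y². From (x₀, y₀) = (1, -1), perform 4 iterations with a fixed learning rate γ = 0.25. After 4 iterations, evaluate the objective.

∇E = (4x - y, -x + 10y)
Step 1: at (1, -1), ∇E = (5, -11) → (1, -1) − 0.25·(5, -11) = (-0.25, 1.75)
Step 2: at (-0.25, 1.75), ∇E = (-2.75, 17.75) → (-0.25, 1.75) − 0.25·(-2.75, 17.75) = (0.4375, -2.6875)
Step 3: at (0.4375, -2.6875), ∇E = (4.4375, -27.3125) → (0.4375, -2.6875) − 0.25·(4.4375, -27.3125) = (-0.671875, 4.140625)
Step 4: at (-0.671875, 4.140625), ∇E = (-6.828125, 42.078125) → (-0.671875, 4.140625) − 0.25·(-6.828125, 42.078125) = (1.03515625, -6.37890625)
E(1.03515625, -6.37890625) = 212.198486328125

212.198486328125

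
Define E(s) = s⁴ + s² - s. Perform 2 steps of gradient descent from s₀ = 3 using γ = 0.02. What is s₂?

E′(s) = 4s³ + 2s - 1
s₁ = 3 − 0.02·113 = 0.74
s₂ = 0.74 − 0.02·2.100896 = 0.69798208

0.69798208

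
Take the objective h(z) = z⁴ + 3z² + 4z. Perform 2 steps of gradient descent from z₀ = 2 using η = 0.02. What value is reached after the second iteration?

h′(z) = 4z³ + 6z + 4
z₁ = 2 − 0.02·48 = 1.04
z₂ = 1.04 − 0.02·14.739456 = 0.74521088

0.74521088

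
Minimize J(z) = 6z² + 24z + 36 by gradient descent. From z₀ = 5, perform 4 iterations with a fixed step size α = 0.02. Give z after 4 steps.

0.33535232

J′(z) = 12z + 24
z₁ = 5 − 0.02·84 = 3.32
z₂ = 3.32 − 0.02·63.84 = 2.0432
z₃ = 2.0432 − 0.02·48.5184 = 1.072832
z₄ = 1.072832 − 0.02·36.873984 = 0.33535232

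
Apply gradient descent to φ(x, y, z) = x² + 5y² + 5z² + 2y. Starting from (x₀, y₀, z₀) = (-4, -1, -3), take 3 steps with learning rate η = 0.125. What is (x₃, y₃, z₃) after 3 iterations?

∇φ = (2x, 10y + 2, 10z)
Step 1: at (-4, -1, -3), ∇φ = (-8, -8, -30) → (-4, -1, -3) − 0.125·(-8, -8, -30) = (-3, 0, 0.75)
Step 2: at (-3, 0, 0.75), ∇φ = (-6, 2, 7.5) → (-3, 0, 0.75) − 0.125·(-6, 2, 7.5) = (-2.25, -0.25, -0.1875)
Step 3: at (-2.25, -0.25, -0.1875), ∇φ = (-4.5, -0.5, -1.875) → (-2.25, -0.25, -0.1875) − 0.125·(-4.5, -0.5, -1.875) = (-1.6875, -0.1875, 0.046875)

(-1.6875, -0.1875, 0.046875)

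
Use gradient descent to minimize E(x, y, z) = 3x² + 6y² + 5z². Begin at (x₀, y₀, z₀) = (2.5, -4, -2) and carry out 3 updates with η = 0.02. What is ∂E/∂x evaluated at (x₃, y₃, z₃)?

∇E = (6x, 12y, 10z)
(x₁, y₁, z₁) = (2.5, -4, -2) − 0.02·(15, -48, -20) = (2.2, -3.04, -1.6)
(x₂, y₂, z₂) = (2.2, -3.04, -1.6) − 0.02·(13.2, -36.48, -16) = (1.936, -2.3104, -1.28)
(x₃, y₃, z₃) = (1.936, -2.3104, -1.28) − 0.02·(11.616, -27.7248, -12.8) = (1.70368, -1.755904, -1.024)
∂E/∂x at (1.70368, -1.755904, -1.024) = 10.22208

10.22208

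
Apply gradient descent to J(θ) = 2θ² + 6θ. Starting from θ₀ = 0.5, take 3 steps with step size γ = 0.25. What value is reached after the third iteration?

-1.5

J′(θ) = 4θ + 6
Step 1: J′(0.5) = 8; θ₁ = 0.5 − 0.25·8 = -1.5
Step 2: J′(-1.5) = 0; θ₂ = -1.5 − 0.25·0 = -1.5
Step 3: J′(-1.5) = 0; θ₃ = -1.5 − 0.25·0 = -1.5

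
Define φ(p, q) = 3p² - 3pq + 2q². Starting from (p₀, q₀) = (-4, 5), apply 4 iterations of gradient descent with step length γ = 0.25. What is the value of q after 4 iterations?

4.34765625

∇φ = (6p - 3q, -3p + 4q)
Step 1: at (-4, 5), ∇φ = (-39, 32) → (-4, 5) − 0.25·(-39, 32) = (5.75, -3)
Step 2: at (5.75, -3), ∇φ = (43.5, -29.25) → (5.75, -3) − 0.25·(43.5, -29.25) = (-5.125, 4.3125)
Step 3: at (-5.125, 4.3125), ∇φ = (-43.6875, 32.625) → (-5.125, 4.3125) − 0.25·(-43.6875, 32.625) = (5.796875, -3.84375)
Step 4: at (5.796875, -3.84375), ∇φ = (46.3125, -32.765625) → (5.796875, -3.84375) − 0.25·(46.3125, -32.765625) = (-5.78125, 4.34765625)
q = 4.34765625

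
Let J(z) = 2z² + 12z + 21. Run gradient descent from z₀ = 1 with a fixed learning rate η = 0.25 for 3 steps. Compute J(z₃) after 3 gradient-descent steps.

J′(z) = 4z + 12
z₁ = 1 − 0.25·16 = -3
z₂ = -3 − 0.25·0 = -3
z₃ = -3 − 0.25·0 = -3
J(-3) = 3

3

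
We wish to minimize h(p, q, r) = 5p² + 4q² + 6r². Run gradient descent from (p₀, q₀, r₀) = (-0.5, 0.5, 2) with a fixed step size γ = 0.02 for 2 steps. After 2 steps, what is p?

∇h = (10p, 8q, 12r)
Step 1: at (-0.5, 0.5, 2), ∇h = (-5, 4, 24) → (-0.5, 0.5, 2) − 0.02·(-5, 4, 24) = (-0.4, 0.42, 1.52)
Step 2: at (-0.4, 0.42, 1.52), ∇h = (-4, 3.36, 18.24) → (-0.4, 0.42, 1.52) − 0.02·(-4, 3.36, 18.24) = (-0.32, 0.3528, 1.1552)
p = -0.32

-0.32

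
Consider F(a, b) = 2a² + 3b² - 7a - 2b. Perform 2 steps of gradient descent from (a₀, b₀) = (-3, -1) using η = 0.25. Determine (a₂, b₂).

(1.75, 0)

∇F = (4a - 7, 6b - 2)
(a₁, b₁) = (-3, -1) − 0.25·(-19, -8) = (1.75, 1)
(a₂, b₂) = (1.75, 1) − 0.25·(0, 4) = (1.75, 0)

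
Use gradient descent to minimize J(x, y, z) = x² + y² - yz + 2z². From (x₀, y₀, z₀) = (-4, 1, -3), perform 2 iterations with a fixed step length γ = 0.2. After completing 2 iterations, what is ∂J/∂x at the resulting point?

-2.88

∇J = (2x, 2y - z, -y + 4z)
(x₁, y₁, z₁) = (-4, 1, -3) − 0.2·(-8, 5, -13) = (-2.4, 0, -0.4)
(x₂, y₂, z₂) = (-2.4, 0, -0.4) − 0.2·(-4.8, 0.4, -1.6) = (-1.44, -0.08, -0.08)
∂J/∂x at (-1.44, -0.08, -0.08) = -2.88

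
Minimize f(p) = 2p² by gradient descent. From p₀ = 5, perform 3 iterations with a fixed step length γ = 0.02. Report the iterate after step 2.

f′(p) = 4p
p₁ = 5 − 0.02·20 = 4.6
p₂ = 4.6 − 0.02·18.4 = 4.232

4.232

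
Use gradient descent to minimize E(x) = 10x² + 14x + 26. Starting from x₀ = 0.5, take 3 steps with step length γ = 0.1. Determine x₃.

E′(x) = 20x + 14
Step 1: E′(0.5) = 24; x₁ = 0.5 − 0.1·24 = -1.9
Step 2: E′(-1.9) = -24; x₂ = -1.9 − 0.1·(-24) = 0.5
Step 3: E′(0.5) = 24; x₃ = 0.5 − 0.1·24 = -1.9

-1.9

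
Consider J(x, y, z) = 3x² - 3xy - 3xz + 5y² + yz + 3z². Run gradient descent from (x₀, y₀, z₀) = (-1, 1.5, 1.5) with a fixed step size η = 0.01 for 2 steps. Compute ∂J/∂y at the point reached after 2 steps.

∇J = (6x - 3y - 3z, -3x + 10y + z, -3x + y + 6z)
Step 1: at (-1, 1.5, 1.5), ∇J = (-15, 19.5, 13.5) → (-1, 1.5, 1.5) − 0.01·(-15, 19.5, 13.5) = (-0.85, 1.305, 1.365)
Step 2: at (-0.85, 1.305, 1.365), ∇J = (-13.11, 16.965, 12.045) → (-0.85, 1.305, 1.365) − 0.01·(-13.11, 16.965, 12.045) = (-0.7189, 1.13535, 1.24455)
∂J/∂y at (-0.7189, 1.13535, 1.24455) = 14.75475

14.75475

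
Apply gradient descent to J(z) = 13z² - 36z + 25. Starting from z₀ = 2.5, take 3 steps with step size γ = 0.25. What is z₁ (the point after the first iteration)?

J′(z) = 26z - 36
z₁ = 2.5 − 0.25·29 = -4.75

-4.75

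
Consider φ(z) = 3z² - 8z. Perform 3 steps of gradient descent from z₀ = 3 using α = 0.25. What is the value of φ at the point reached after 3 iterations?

-5.203125

φ′(z) = 6z - 8
z₁ = 3 − 0.25·10 = 0.5
z₂ = 0.5 − 0.25·(-5) = 1.75
z₃ = 1.75 − 0.25·2.5 = 1.125
φ(1.125) = -5.203125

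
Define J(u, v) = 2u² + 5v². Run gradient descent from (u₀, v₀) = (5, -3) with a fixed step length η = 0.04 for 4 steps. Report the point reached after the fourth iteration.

(2.4893568, -0.3888)

∇J = (4u, 10v)
Step 1: at (5, -3), ∇J = (20, -30) → (5, -3) − 0.04·(20, -30) = (4.2, -1.8)
Step 2: at (4.2, -1.8), ∇J = (16.8, -18) → (4.2, -1.8) − 0.04·(16.8, -18) = (3.528, -1.08)
Step 3: at (3.528, -1.08), ∇J = (14.112, -10.8) → (3.528, -1.08) − 0.04·(14.112, -10.8) = (2.96352, -0.648)
Step 4: at (2.96352, -0.648), ∇J = (11.85408, -6.48) → (2.96352, -0.648) − 0.04·(11.85408, -6.48) = (2.4893568, -0.3888)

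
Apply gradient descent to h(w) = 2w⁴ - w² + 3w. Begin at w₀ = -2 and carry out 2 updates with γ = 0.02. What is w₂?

h′(w) = 8w³ - 2w + 3
w₁ = -2 − 0.02·(-57) = -0.86
w₂ = -0.86 − 0.02·(-0.368448) = -0.85263104

-0.85263104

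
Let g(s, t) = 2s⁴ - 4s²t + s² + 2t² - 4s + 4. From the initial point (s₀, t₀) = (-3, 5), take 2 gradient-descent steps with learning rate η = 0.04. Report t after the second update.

∇g = (8s³ - 8st + 2s - 4, -4s² + 4t)
Step 1: at (-3, 5), ∇g = (-106, -16) → (-3, 5) − 0.04·(-106, -16) = (1.24, 5.64)
Step 2: at (1.24, 5.64), ∇g = (-42.215808, 16.4096) → (1.24, 5.64) − 0.04·(-42.215808, 16.4096) = (2.92863232, 4.983616)
t = 4.983616

4.983616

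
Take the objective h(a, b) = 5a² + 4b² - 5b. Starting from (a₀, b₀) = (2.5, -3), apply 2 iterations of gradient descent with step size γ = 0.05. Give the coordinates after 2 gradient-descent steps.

(0.625, -0.68)

∇h = (10a, 8b - 5)
Step 1: at (2.5, -3), ∇h = (25, -29) → (2.5, -3) − 0.05·(25, -29) = (1.25, -1.55)
Step 2: at (1.25, -1.55), ∇h = (12.5, -17.4) → (1.25, -1.55) − 0.05·(12.5, -17.4) = (0.625, -0.68)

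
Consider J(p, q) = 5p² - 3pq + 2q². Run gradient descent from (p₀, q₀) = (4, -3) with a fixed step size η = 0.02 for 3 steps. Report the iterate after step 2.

∇J = (10p - 3q, -3p + 4q)
Step 1: at (4, -3), ∇J = (49, -24) → (4, -3) − 0.02·(49, -24) = (3.02, -2.52)
Step 2: at (3.02, -2.52), ∇J = (37.76, -19.14) → (3.02, -2.52) − 0.02·(37.76, -19.14) = (2.2648, -2.1372)

(2.2648, -2.1372)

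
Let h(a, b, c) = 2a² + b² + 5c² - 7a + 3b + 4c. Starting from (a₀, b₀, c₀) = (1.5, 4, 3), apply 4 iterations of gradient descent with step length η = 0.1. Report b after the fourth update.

∇h = (4a - 7, 2b + 3, 10c + 4)
(a₁, b₁, c₁) = (1.5, 4, 3) − 0.1·(-1, 11, 34) = (1.6, 2.9, -0.4)
(a₂, b₂, c₂) = (1.6, 2.9, -0.4) − 0.1·(-0.6, 8.8, 0) = (1.66, 2.02, -0.4)
(a₃, b₃, c₃) = (1.66, 2.02, -0.4) − 0.1·(-0.36, 7.04, 0) = (1.696, 1.316, -0.4)
(a₄, b₄, c₄) = (1.696, 1.316, -0.4) − 0.1·(-0.216, 5.632, 0) = (1.7176, 0.7528, -0.4)
b = 0.7528

0.7528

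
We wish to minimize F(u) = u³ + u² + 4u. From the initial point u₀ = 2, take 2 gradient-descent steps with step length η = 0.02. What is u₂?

F′(u) = 3u² + 2u + 4
Step 1: F′(2) = 20; u₁ = 2 − 0.02·20 = 1.6
Step 2: F′(1.6) = 14.88; u₂ = 1.6 − 0.02·14.88 = 1.3024

1.3024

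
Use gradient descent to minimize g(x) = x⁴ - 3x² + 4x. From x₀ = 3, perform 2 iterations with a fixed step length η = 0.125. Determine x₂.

319.1484375

g′(x) = 4x³ - 6x + 4
x₁ = 3 − 0.125·94 = -8.75
x₂ = -8.75 − 0.125·(-2623.1875) = 319.1484375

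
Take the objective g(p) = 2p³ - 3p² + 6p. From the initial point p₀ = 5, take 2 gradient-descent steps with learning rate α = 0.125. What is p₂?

g′(p) = 6p² - 6p + 6
Step 1: g′(5) = 126; p₁ = 5 − 0.125·126 = -10.75
Step 2: g′(-10.75) = 763.875; p₂ = -10.75 − 0.125·763.875 = -106.234375

-106.234375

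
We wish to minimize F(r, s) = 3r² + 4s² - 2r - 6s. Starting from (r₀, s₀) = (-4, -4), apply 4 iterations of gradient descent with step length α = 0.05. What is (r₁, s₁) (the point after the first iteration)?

(-2.7, -2.1)

∇F = (6r - 2, 8s - 6)
Step 1: at (-4, -4), ∇F = (-26, -38) → (-4, -4) − 0.05·(-26, -38) = (-2.7, -2.1)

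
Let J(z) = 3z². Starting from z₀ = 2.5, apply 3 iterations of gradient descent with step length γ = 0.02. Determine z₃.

J′(z) = 6z
Step 1: J′(2.5) = 15; z₁ = 2.5 − 0.02·15 = 2.2
Step 2: J′(2.2) = 13.2; z₂ = 2.2 − 0.02·13.2 = 1.936
Step 3: J′(1.936) = 11.616; z₃ = 1.936 − 0.02·11.616 = 1.70368

1.70368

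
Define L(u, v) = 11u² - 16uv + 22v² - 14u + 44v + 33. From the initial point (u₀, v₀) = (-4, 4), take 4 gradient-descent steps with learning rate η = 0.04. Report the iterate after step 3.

∇L = (22u - 16v - 14, -16u + 44v + 44)
Step 1: at (-4, 4), ∇L = (-166, 284) → (-4, 4) − 0.04·(-166, 284) = (2.64, -7.36)
Step 2: at (2.64, -7.36), ∇L = (161.84, -322.08) → (2.64, -7.36) − 0.04·(161.84, -322.08) = (-3.8336, 5.5232)
Step 3: at (-3.8336, 5.5232), ∇L = (-186.7104, 348.3584) → (-3.8336, 5.5232) − 0.04·(-186.7104, 348.3584) = (3.634816, -8.411136)

(3.634816, -8.411136)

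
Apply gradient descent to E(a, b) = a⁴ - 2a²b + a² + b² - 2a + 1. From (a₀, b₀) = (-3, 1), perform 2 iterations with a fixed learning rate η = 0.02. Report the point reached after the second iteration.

∇E = (4a³ - 4ab + 2a - 2, -2a² + 2b)
(a₁, b₁) = (-3, 1) − 0.02·(-104, -16) = (-0.92, 1.32)
(a₂, b₂) = (-0.92, 1.32) − 0.02·(-2.097152, 0.9472) = (-0.87805696, 1.301056)

(-0.87805696, 1.301056)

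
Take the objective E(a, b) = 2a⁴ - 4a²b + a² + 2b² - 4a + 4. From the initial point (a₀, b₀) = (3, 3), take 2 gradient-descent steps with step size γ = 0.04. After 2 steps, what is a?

∇E = (8a³ - 8ab + 2a - 4, -4a² + 4b)
Step 1: at (3, 3), ∇E = (146, -24) → (3, 3) − 0.04·(146, -24) = (-2.84, 3.96)
Step 2: at (-2.84, 3.96), ∇E = (-102.959232, -16.4224) → (-2.84, 3.96) − 0.04·(-102.959232, -16.4224) = (1.27836928, 4.616896)
a = 1.27836928

1.27836928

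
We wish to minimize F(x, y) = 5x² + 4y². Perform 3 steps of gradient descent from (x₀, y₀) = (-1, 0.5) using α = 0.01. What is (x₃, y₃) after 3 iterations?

(-0.729, 0.389344)

∇F = (10x, 8y)
Step 1: at (-1, 0.5), ∇F = (-10, 4) → (-1, 0.5) − 0.01·(-10, 4) = (-0.9, 0.46)
Step 2: at (-0.9, 0.46), ∇F = (-9, 3.68) → (-0.9, 0.46) − 0.01·(-9, 3.68) = (-0.81, 0.4232)
Step 3: at (-0.81, 0.4232), ∇F = (-8.1, 3.3856) → (-0.81, 0.4232) − 0.01·(-8.1, 3.3856) = (-0.729, 0.389344)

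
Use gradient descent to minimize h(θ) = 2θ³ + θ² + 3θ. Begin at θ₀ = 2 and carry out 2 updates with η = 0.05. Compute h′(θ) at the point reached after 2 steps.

3.614898375

h′(θ) = 6θ² + 2θ + 3
Step 1: h′(2) = 31; θ₁ = 2 − 0.05·31 = 0.45
Step 2: h′(0.45) = 5.115; θ₂ = 0.45 − 0.05·5.115 = 0.19425
h′(θ) at (0.19425) = 3.614898375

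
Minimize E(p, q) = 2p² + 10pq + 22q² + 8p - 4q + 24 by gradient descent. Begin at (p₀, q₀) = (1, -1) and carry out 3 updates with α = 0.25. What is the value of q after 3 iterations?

∇E = (4p + 10q + 8, 10p + 44q - 4)
(p₁, q₁) = (1, -1) − 0.25·(2, -38) = (0.5, 8.5)
(p₂, q₂) = (0.5, 8.5) − 0.25·(95, 375) = (-23.25, -85.25)
(p₃, q₃) = (-23.25, -85.25) − 0.25·(-937.5, -3987.5) = (211.125, 911.625)
q = 911.625

911.625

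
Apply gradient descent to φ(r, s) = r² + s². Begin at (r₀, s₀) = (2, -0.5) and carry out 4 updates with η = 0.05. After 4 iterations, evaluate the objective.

∇φ = (2r, 2s)
Step 1: at (2, -0.5), ∇φ = (4, -1) → (2, -0.5) − 0.05·(4, -1) = (1.8, -0.45)
Step 2: at (1.8, -0.45), ∇φ = (3.6, -0.9) → (1.8, -0.45) − 0.05·(3.6, -0.9) = (1.62, -0.405)
Step 3: at (1.62, -0.405), ∇φ = (3.24, -0.81) → (1.62, -0.405) − 0.05·(3.24, -0.81) = (1.458, -0.3645)
Step 4: at (1.458, -0.3645), ∇φ = (2.916, -0.729) → (1.458, -0.3645) − 0.05·(2.916, -0.729) = (1.3122, -0.32805)
φ(1.3122, -0.32805) = 1.8294856425

1.8294856425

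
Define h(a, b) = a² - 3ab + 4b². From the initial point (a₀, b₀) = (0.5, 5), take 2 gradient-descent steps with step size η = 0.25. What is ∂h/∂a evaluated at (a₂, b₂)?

-25.8125

∇h = (2a - 3b, -3a + 8b)
Step 1: at (0.5, 5), ∇h = (-14, 38.5) → (0.5, 5) − 0.25·(-14, 38.5) = (4, -4.625)
Step 2: at (4, -4.625), ∇h = (21.875, -49) → (4, -4.625) − 0.25·(21.875, -49) = (-1.46875, 7.625)
∂h/∂a at (-1.46875, 7.625) = -25.8125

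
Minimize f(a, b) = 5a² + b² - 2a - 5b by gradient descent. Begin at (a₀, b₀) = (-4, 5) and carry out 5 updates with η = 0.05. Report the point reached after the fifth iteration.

∇f = (10a - 2, 2b - 5)
Step 1: at (-4, 5), ∇f = (-42, 5) → (-4, 5) − 0.05·(-42, 5) = (-1.9, 4.75)
Step 2: at (-1.9, 4.75), ∇f = (-21, 4.5) → (-1.9, 4.75) − 0.05·(-21, 4.5) = (-0.85, 4.525)
Step 3: at (-0.85, 4.525), ∇f = (-10.5, 4.05) → (-0.85, 4.525) − 0.05·(-10.5, 4.05) = (-0.325, 4.3225)
Step 4: at (-0.325, 4.3225), ∇f = (-5.25, 3.645) → (-0.325, 4.3225) − 0.05·(-5.25, 3.645) = (-0.0625, 4.14025)
Step 5: at (-0.0625, 4.14025), ∇f = (-2.625, 3.2805) → (-0.0625, 4.14025) − 0.05·(-2.625, 3.2805) = (0.06875, 3.976225)

(0.06875, 3.976225)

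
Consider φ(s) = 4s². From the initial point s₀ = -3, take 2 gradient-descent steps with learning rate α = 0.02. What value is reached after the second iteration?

-2.1168

φ′(s) = 8s
Step 1: φ′(-3) = -24; s₁ = -3 − 0.02·(-24) = -2.52
Step 2: φ′(-2.52) = -20.16; s₂ = -2.52 − 0.02·(-20.16) = -2.1168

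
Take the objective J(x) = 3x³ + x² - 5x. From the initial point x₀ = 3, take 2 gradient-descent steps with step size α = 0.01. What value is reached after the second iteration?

1.758684

J′(x) = 9x² + 2x - 5
Step 1: J′(3) = 82; x₁ = 3 − 0.01·82 = 2.18
Step 2: J′(2.18) = 42.1316; x₂ = 2.18 − 0.01·42.1316 = 1.758684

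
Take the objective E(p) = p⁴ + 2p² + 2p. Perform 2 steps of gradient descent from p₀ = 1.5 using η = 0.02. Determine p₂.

E′(p) = 4p³ + 4p + 2
p₁ = 1.5 − 0.02·21.5 = 1.07
p₂ = 1.07 − 0.02·11.180172 = 0.84639656

0.84639656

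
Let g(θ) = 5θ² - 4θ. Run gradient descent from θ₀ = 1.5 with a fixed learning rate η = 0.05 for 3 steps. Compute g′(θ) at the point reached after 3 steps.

1.375

g′(θ) = 10θ - 4
θ₁ = 1.5 − 0.05·11 = 0.95
θ₂ = 0.95 − 0.05·5.5 = 0.675
θ₃ = 0.675 − 0.05·2.75 = 0.5375
g′(θ) at (0.5375) = 1.375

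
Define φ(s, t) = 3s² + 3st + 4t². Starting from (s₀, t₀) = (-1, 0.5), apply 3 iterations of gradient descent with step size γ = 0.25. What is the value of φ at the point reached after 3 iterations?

2.17864990234375

∇φ = (6s + 3t, 3s + 8t)
Step 1: at (-1, 0.5), ∇φ = (-4.5, 1) → (-1, 0.5) − 0.25·(-4.5, 1) = (0.125, 0.25)
Step 2: at (0.125, 0.25), ∇φ = (1.5, 2.375) → (0.125, 0.25) − 0.25·(1.5, 2.375) = (-0.25, -0.34375)
Step 3: at (-0.25, -0.34375), ∇φ = (-2.53125, -3.5) → (-0.25, -0.34375) − 0.25·(-2.53125, -3.5) = (0.3828125, 0.53125)
φ(0.3828125, 0.53125) = 2.17864990234375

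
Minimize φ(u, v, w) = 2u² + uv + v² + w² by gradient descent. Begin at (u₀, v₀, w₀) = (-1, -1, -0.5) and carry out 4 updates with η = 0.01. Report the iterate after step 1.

∇φ = (4u + v, u + 2v, 2w)
(u₁, v₁, w₁) = (-1, -1, -0.5) − 0.01·(-5, -3, -1) = (-0.95, -0.97, -0.49)

(-0.95, -0.97, -0.49)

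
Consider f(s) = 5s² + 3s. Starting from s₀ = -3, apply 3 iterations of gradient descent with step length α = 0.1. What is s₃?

-0.3

f′(s) = 10s + 3
s₁ = -3 − 0.1·(-27) = -0.3
s₂ = -0.3 − 0.1·0 = -0.3
s₃ = -0.3 − 0.1·0 = -0.3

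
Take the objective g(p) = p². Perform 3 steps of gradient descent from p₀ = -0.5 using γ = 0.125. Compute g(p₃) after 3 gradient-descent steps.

0.04449462890625

g′(p) = 2p
Step 1: g′(-0.5) = -1; p₁ = -0.5 − 0.125·(-1) = -0.375
Step 2: g′(-0.375) = -0.75; p₂ = -0.375 − 0.125·(-0.75) = -0.28125
Step 3: g′(-0.28125) = -0.5625; p₃ = -0.28125 − 0.125·(-0.5625) = -0.2109375
g(-0.2109375) = 0.04449462890625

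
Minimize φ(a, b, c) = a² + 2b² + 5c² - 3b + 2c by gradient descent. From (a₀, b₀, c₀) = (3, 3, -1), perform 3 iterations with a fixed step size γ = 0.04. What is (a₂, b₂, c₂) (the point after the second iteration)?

∇φ = (2a, 4b - 3, 10c + 2)
(a₁, b₁, c₁) = (3, 3, -1) − 0.04·(6, 9, -8) = (2.76, 2.64, -0.68)
(a₂, b₂, c₂) = (2.76, 2.64, -0.68) − 0.04·(5.52, 7.56, -4.8) = (2.5392, 2.3376, -0.488)

(2.5392, 2.3376, -0.488)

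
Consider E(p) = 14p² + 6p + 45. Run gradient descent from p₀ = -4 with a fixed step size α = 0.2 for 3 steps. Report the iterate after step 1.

E′(p) = 28p + 6
p₁ = -4 − 0.2·(-106) = 17.2

17.2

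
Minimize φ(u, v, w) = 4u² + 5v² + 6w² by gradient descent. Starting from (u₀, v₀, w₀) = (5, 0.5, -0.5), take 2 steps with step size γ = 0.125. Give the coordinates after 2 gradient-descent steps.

(0, 0.03125, -0.125)

∇φ = (8u, 10v, 12w)
(u₁, v₁, w₁) = (5, 0.5, -0.5) − 0.125·(40, 5, -6) = (0, -0.125, 0.25)
(u₂, v₂, w₂) = (0, -0.125, 0.25) − 0.125·(0, -1.25, 3) = (0, 0.03125, -0.125)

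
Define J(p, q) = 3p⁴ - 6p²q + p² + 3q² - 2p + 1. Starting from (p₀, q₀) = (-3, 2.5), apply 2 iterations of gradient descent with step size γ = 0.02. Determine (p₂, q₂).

∇J = (12p³ - 12pq + 2p - 2, -6p² + 6q)
(p₁, q₁) = (-3, 2.5) − 0.02·(-242, -39) = (1.84, 3.28)
(p₂, q₂) = (1.84, 3.28) − 0.02·(4.011648, -0.6336) = (1.75976704, 3.292672)

(1.75976704, 3.292672)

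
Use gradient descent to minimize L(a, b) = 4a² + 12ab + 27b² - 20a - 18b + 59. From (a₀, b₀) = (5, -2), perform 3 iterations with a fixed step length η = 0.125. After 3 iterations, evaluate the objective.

1948283.811279296875

∇L = (8a + 12b - 20, 12a + 54b - 18)
Step 1: at (5, -2), ∇L = (-4, -66) → (5, -2) − 0.125·(-4, -66) = (5.5, 6.25)
Step 2: at (5.5, 6.25), ∇L = (99, 385.5) → (5.5, 6.25) − 0.125·(99, 385.5) = (-6.875, -41.9375)
Step 3: at (-6.875, -41.9375), ∇L = (-578.25, -2365.125) → (-6.875, -41.9375) − 0.125·(-578.25, -2365.125) = (65.40625, 253.703125)
L(65.40625, 253.703125) = 1948283.811279296875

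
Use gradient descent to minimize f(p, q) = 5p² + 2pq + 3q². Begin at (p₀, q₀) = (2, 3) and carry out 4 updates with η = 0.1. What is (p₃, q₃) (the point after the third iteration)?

(-0.088, 0.208)

∇f = (10p + 2q, 2p + 6q)
Step 1: at (2, 3), ∇f = (26, 22) → (2, 3) − 0.1·(26, 22) = (-0.6, 0.8)
Step 2: at (-0.6, 0.8), ∇f = (-4.4, 3.6) → (-0.6, 0.8) − 0.1·(-4.4, 3.6) = (-0.16, 0.44)
Step 3: at (-0.16, 0.44), ∇f = (-0.72, 2.32) → (-0.16, 0.44) − 0.1·(-0.72, 2.32) = (-0.088, 0.208)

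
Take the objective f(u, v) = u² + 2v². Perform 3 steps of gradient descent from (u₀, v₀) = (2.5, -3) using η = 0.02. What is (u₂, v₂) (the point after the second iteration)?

∇f = (2u, 4v)
(u₁, v₁) = (2.5, -3) − 0.02·(5, -12) = (2.4, -2.76)
(u₂, v₂) = (2.4, -2.76) − 0.02·(4.8, -11.04) = (2.304, -2.5392)

(2.304, -2.5392)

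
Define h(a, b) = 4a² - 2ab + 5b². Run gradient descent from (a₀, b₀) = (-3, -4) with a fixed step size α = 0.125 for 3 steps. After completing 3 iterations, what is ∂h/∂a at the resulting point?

∇h = (8a - 2b, -2a + 10b)
Step 1: at (-3, -4), ∇h = (-16, -34) → (-3, -4) − 0.125·(-16, -34) = (-1, 0.25)
Step 2: at (-1, 0.25), ∇h = (-8.5, 4.5) → (-1, 0.25) − 0.125·(-8.5, 4.5) = (0.0625, -0.3125)
Step 3: at (0.0625, -0.3125), ∇h = (1.125, -3.25) → (0.0625, -0.3125) − 0.125·(1.125, -3.25) = (-0.078125, 0.09375)
∂h/∂a at (-0.078125, 0.09375) = -0.8125

-0.8125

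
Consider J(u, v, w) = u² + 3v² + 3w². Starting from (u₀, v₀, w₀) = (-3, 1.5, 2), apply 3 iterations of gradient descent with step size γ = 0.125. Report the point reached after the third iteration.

(-1.265625, 0.0234375, 0.03125)

∇J = (2u, 6v, 6w)
(u₁, v₁, w₁) = (-3, 1.5, 2) − 0.125·(-6, 9, 12) = (-2.25, 0.375, 0.5)
(u₂, v₂, w₂) = (-2.25, 0.375, 0.5) − 0.125·(-4.5, 2.25, 3) = (-1.6875, 0.09375, 0.125)
(u₃, v₃, w₃) = (-1.6875, 0.09375, 0.125) − 0.125·(-3.375, 0.5625, 0.75) = (-1.265625, 0.0234375, 0.03125)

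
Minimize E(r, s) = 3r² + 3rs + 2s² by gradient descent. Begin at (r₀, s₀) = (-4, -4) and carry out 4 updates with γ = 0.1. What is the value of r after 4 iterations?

0.23

∇E = (6r + 3s, 3r + 4s)
(r₁, s₁) = (-4, -4) − 0.1·(-36, -28) = (-0.4, -1.2)
(r₂, s₂) = (-0.4, -1.2) − 0.1·(-6, -6) = (0.2, -0.6)
(r₃, s₃) = (0.2, -0.6) − 0.1·(-0.6, -1.8) = (0.26, -0.42)
(r₄, s₄) = (0.26, -0.42) − 0.1·(0.3, -0.9) = (0.23, -0.33)
r = 0.23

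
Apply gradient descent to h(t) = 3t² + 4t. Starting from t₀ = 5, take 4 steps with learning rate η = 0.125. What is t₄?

h′(t) = 6t + 4
Step 1: h′(5) = 34; t₁ = 5 − 0.125·34 = 0.75
Step 2: h′(0.75) = 8.5; t₂ = 0.75 − 0.125·8.5 = -0.3125
Step 3: h′(-0.3125) = 2.125; t₃ = -0.3125 − 0.125·2.125 = -0.578125
Step 4: h′(-0.578125) = 0.53125; t₄ = -0.578125 − 0.125·0.53125 = -0.64453125

-0.64453125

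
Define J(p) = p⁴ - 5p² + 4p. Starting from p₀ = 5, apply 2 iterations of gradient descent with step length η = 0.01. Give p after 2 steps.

0.46210656

J′(p) = 4p³ - 10p + 4
Step 1: J′(5) = 454; p₁ = 5 − 0.01·454 = 0.46
Step 2: J′(0.46) = -0.210656; p₂ = 0.46 − 0.01·(-0.210656) = 0.46210656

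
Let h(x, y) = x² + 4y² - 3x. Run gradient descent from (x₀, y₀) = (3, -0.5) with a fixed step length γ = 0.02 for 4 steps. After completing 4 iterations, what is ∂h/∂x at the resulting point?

2.54803968

∇h = (2x - 3, 8y)
(x₁, y₁) = (3, -0.5) − 0.02·(3, -4) = (2.94, -0.42)
(x₂, y₂) = (2.94, -0.42) − 0.02·(2.88, -3.36) = (2.8824, -0.3528)
(x₃, y₃) = (2.8824, -0.3528) − 0.02·(2.7648, -2.8224) = (2.827104, -0.296352)
(x₄, y₄) = (2.827104, -0.296352) − 0.02·(2.654208, -2.370816) = (2.77401984, -0.24893568)
∂h/∂x at (2.77401984, -0.24893568) = 2.54803968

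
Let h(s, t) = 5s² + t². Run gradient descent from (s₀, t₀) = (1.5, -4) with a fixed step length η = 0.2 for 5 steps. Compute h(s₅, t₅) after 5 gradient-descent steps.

∇h = (10s, 2t)
Step 1: at (1.5, -4), ∇h = (15, -8) → (1.5, -4) − 0.2·(15, -8) = (-1.5, -2.4)
Step 2: at (-1.5, -2.4), ∇h = (-15, -4.8) → (-1.5, -2.4) − 0.2·(-15, -4.8) = (1.5, -1.44)
Step 3: at (1.5, -1.44), ∇h = (15, -2.88) → (1.5, -1.44) − 0.2·(15, -2.88) = (-1.5, -0.864)
Step 4: at (-1.5, -0.864), ∇h = (-15, -1.728) → (-1.5, -0.864) − 0.2·(-15, -1.728) = (1.5, -0.5184)
Step 5: at (1.5, -0.5184), ∇h = (15, -1.0368) → (1.5, -0.5184) − 0.2·(15, -1.0368) = (-1.5, -0.31104)
h(-1.5, -0.31104) = 11.3467458816

11.3467458816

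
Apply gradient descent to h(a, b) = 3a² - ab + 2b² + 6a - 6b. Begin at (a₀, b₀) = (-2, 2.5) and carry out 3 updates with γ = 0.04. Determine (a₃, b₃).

(-1.229632, 1.924032)

∇h = (6a - b + 6, -a + 4b - 6)
Step 1: at (-2, 2.5), ∇h = (-8.5, 6) → (-2, 2.5) − 0.04·(-8.5, 6) = (-1.66, 2.26)
Step 2: at (-1.66, 2.26), ∇h = (-6.22, 4.7) → (-1.66, 2.26) − 0.04·(-6.22, 4.7) = (-1.4112, 2.072)
Step 3: at (-1.4112, 2.072), ∇h = (-4.5392, 3.6992) → (-1.4112, 2.072) − 0.04·(-4.5392, 3.6992) = (-1.229632, 1.924032)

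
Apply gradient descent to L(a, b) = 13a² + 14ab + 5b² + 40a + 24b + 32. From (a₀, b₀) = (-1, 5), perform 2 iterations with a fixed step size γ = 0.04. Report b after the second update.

3.0416

∇L = (26a + 14b + 40, 14a + 10b + 24)
Step 1: at (-1, 5), ∇L = (84, 60) → (-1, 5) − 0.04·(84, 60) = (-4.36, 2.6)
Step 2: at (-4.36, 2.6), ∇L = (-36.96, -11.04) → (-4.36, 2.6) − 0.04·(-36.96, -11.04) = (-2.8816, 3.0416)
b = 3.0416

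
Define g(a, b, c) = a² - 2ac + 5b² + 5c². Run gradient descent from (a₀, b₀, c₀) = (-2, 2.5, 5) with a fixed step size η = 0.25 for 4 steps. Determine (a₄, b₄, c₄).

∇g = (2a - 2c, 10b, -2a + 10c)
(a₁, b₁, c₁) = (-2, 2.5, 5) − 0.25·(-14, 25, 54) = (1.5, -3.75, -8.5)
(a₂, b₂, c₂) = (1.5, -3.75, -8.5) − 0.25·(20, -37.5, -88) = (-3.5, 5.625, 13.5)
(a₃, b₃, c₃) = (-3.5, 5.625, 13.5) − 0.25·(-34, 56.25, 142) = (5, -8.4375, -22)
(a₄, b₄, c₄) = (5, -8.4375, -22) − 0.25·(54, -84.375, -230) = (-8.5, 12.65625, 35.5)

(-8.5, 12.65625, 35.5)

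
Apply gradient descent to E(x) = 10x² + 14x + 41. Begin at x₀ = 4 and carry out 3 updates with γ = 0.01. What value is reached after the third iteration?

1.7064

E′(x) = 20x + 14
Step 1: E′(4) = 94; x₁ = 4 − 0.01·94 = 3.06
Step 2: E′(3.06) = 75.2; x₂ = 3.06 − 0.01·75.2 = 2.308
Step 3: E′(2.308) = 60.16; x₃ = 2.308 − 0.01·60.16 = 1.7064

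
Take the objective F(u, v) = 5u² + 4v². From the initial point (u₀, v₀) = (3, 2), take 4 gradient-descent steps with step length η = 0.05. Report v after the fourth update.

∇F = (10u, 8v)
Step 1: at (3, 2), ∇F = (30, 16) → (3, 2) − 0.05·(30, 16) = (1.5, 1.2)
Step 2: at (1.5, 1.2), ∇F = (15, 9.6) → (1.5, 1.2) − 0.05·(15, 9.6) = (0.75, 0.72)
Step 3: at (0.75, 0.72), ∇F = (7.5, 5.76) → (0.75, 0.72) − 0.05·(7.5, 5.76) = (0.375, 0.432)
Step 4: at (0.375, 0.432), ∇F = (3.75, 3.456) → (0.375, 0.432) − 0.05·(3.75, 3.456) = (0.1875, 0.2592)
v = 0.2592

0.2592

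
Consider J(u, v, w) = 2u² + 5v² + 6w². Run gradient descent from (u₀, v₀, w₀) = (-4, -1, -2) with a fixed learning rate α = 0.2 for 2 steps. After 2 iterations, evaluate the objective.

97.2496

∇J = (4u, 10v, 12w)
(u₁, v₁, w₁) = (-4, -1, -2) − 0.2·(-16, -10, -24) = (-0.8, 1, 2.8)
(u₂, v₂, w₂) = (-0.8, 1, 2.8) − 0.2·(-3.2, 10, 33.6) = (-0.16, -1, -3.92)
J(-0.16, -1, -3.92) = 97.2496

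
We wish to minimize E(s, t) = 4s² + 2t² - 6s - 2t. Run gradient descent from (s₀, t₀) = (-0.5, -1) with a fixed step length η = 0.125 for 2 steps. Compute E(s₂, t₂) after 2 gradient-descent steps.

-2.46875

∇E = (8s - 6, 4t - 2)
Step 1: at (-0.5, -1), ∇E = (-10, -6) → (-0.5, -1) − 0.125·(-10, -6) = (0.75, -0.25)
Step 2: at (0.75, -0.25), ∇E = (0, -3) → (0.75, -0.25) − 0.125·(0, -3) = (0.75, 0.125)
E(0.75, 0.125) = -2.46875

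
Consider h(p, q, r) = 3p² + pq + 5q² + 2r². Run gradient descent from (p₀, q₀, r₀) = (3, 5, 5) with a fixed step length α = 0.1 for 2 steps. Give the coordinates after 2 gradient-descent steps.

∇h = (6p + q, p + 10q, 4r)
(p₁, q₁, r₁) = (3, 5, 5) − 0.1·(23, 53, 20) = (0.7, -0.3, 3)
(p₂, q₂, r₂) = (0.7, -0.3, 3) − 0.1·(3.9, -2.3, 12) = (0.31, -0.07, 1.8)

(0.31, -0.07, 1.8)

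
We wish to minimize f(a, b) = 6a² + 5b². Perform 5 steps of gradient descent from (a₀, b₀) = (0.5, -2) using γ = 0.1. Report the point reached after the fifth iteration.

(-0.00016, 0)

∇f = (12a, 10b)
Step 1: at (0.5, -2), ∇f = (6, -20) → (0.5, -2) − 0.1·(6, -20) = (-0.1, 0)
Step 2: at (-0.1, 0), ∇f = (-1.2, 0) → (-0.1, 0) − 0.1·(-1.2, 0) = (0.02, 0)
Step 3: at (0.02, 0), ∇f = (0.24, 0) → (0.02, 0) − 0.1·(0.24, 0) = (-0.004, 0)
Step 4: at (-0.004, 0), ∇f = (-0.048, 0) → (-0.004, 0) − 0.1·(-0.048, 0) = (0.0008, 0)
Step 5: at (0.0008, 0), ∇f = (0.0096, 0) → (0.0008, 0) − 0.1·(0.0096, 0) = (-0.00016, 0)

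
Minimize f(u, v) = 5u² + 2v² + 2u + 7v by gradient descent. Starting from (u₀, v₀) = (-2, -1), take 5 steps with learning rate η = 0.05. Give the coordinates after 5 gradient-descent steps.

∇f = (10u + 2, 4v + 7)
Step 1: at (-2, -1), ∇f = (-18, 3) → (-2, -1) − 0.05·(-18, 3) = (-1.1, -1.15)
Step 2: at (-1.1, -1.15), ∇f = (-9, 2.4) → (-1.1, -1.15) − 0.05·(-9, 2.4) = (-0.65, -1.27)
Step 3: at (-0.65, -1.27), ∇f = (-4.5, 1.92) → (-0.65, -1.27) − 0.05·(-4.5, 1.92) = (-0.425, -1.366)
Step 4: at (-0.425, -1.366), ∇f = (-2.25, 1.536) → (-0.425, -1.366) − 0.05·(-2.25, 1.536) = (-0.3125, -1.4428)
Step 5: at (-0.3125, -1.4428), ∇f = (-1.125, 1.2288) → (-0.3125, -1.4428) − 0.05·(-1.125, 1.2288) = (-0.25625, -1.50424)

(-0.25625, -1.50424)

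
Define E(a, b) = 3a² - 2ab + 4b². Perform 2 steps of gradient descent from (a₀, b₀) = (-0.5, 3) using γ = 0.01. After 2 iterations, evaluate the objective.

27.43179888

∇E = (6a - 2b, -2a + 8b)
Step 1: at (-0.5, 3), ∇E = (-9, 25) → (-0.5, 3) − 0.01·(-9, 25) = (-0.41, 2.75)
Step 2: at (-0.41, 2.75), ∇E = (-7.96, 22.82) → (-0.41, 2.75) − 0.01·(-7.96, 22.82) = (-0.3304, 2.5218)
E(-0.3304, 2.5218) = 27.43179888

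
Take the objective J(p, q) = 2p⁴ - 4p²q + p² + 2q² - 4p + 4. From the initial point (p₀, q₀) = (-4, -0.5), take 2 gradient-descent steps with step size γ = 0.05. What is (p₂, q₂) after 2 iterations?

(-4820.14, 108.04)

∇J = (8p³ - 8pq + 2p - 4, -4p² + 4q)
Step 1: at (-4, -0.5), ∇J = (-540, -66) → (-4, -0.5) − 0.05·(-540, -66) = (23, 2.8)
Step 2: at (23, 2.8), ∇J = (96862.8, -2104.8) → (23, 2.8) − 0.05·(96862.8, -2104.8) = (-4820.14, 108.04)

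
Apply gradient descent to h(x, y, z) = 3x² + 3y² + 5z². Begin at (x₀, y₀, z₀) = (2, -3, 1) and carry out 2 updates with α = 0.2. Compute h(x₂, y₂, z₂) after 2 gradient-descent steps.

5.0624

∇h = (6x, 6y, 10z)
(x₁, y₁, z₁) = (2, -3, 1) − 0.2·(12, -18, 10) = (-0.4, 0.6, -1)
(x₂, y₂, z₂) = (-0.4, 0.6, -1) − 0.2·(-2.4, 3.6, -10) = (0.08, -0.12, 1)
h(0.08, -0.12, 1) = 5.0624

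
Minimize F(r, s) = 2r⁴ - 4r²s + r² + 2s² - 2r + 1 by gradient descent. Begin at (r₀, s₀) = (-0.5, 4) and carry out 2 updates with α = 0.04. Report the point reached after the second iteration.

(-1.58665856, 3.009664)

∇F = (8r³ - 8rs + 2r - 2, -4r² + 4s)
Step 1: at (-0.5, 4), ∇F = (12, 15) → (-0.5, 4) − 0.04·(12, 15) = (-0.98, 3.4)
Step 2: at (-0.98, 3.4), ∇F = (15.166464, 9.7584) → (-0.98, 3.4) − 0.04·(15.166464, 9.7584) = (-1.58665856, 3.009664)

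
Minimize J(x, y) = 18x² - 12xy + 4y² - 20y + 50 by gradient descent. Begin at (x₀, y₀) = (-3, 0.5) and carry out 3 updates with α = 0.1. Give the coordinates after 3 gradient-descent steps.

(75.6, -24.012)

∇J = (36x - 12y, -12x + 8y - 20)
(x₁, y₁) = (-3, 0.5) − 0.1·(-114, 20) = (8.4, -1.5)
(x₂, y₂) = (8.4, -1.5) − 0.1·(320.4, -132.8) = (-23.64, 11.78)
(x₃, y₃) = (-23.64, 11.78) − 0.1·(-992.4, 357.92) = (75.6, -24.012)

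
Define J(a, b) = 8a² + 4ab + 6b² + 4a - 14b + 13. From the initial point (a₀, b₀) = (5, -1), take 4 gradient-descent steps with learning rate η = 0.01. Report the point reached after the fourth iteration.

∇J = (16a + 4b + 4, 4a + 12b - 14)
Step 1: at (5, -1), ∇J = (80, -6) → (5, -1) − 0.01·(80, -6) = (4.2, -0.94)
Step 2: at (4.2, -0.94), ∇J = (67.44, -8.48) → (4.2, -0.94) − 0.01·(67.44, -8.48) = (3.5256, -0.8552)
Step 3: at (3.5256, -0.8552), ∇J = (56.9888, -10.16) → (3.5256, -0.8552) − 0.01·(56.9888, -10.16) = (2.955712, -0.7536)
Step 4: at (2.955712, -0.7536), ∇J = (48.276992, -11.220352) → (2.955712, -0.7536) − 0.01·(48.276992, -11.220352) = (2.47294208, -0.64139648)

(2.47294208, -0.64139648)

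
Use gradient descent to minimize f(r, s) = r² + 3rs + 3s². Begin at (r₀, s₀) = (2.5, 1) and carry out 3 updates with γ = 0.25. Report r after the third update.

0.40625

∇f = (2r + 3s, 3r + 6s)
Step 1: at (2.5, 1), ∇f = (8, 13.5) → (2.5, 1) − 0.25·(8, 13.5) = (0.5, -2.375)
Step 2: at (0.5, -2.375), ∇f = (-6.125, -12.75) → (0.5, -2.375) − 0.25·(-6.125, -12.75) = (2.03125, 0.8125)
Step 3: at (2.03125, 0.8125), ∇f = (6.5, 10.96875) → (2.03125, 0.8125) − 0.25·(6.5, 10.96875) = (0.40625, -1.9296875)
r = 0.40625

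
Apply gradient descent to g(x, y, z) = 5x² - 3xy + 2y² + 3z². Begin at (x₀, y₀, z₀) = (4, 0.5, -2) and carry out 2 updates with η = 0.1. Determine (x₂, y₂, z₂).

∇g = (10x - 3y, -3x + 4y, 6z)
(x₁, y₁, z₁) = (4, 0.5, -2) − 0.1·(38.5, -10, -12) = (0.15, 1.5, -0.8)
(x₂, y₂, z₂) = (0.15, 1.5, -0.8) − 0.1·(-3, 5.55, -4.8) = (0.45, 0.945, -0.32)

(0.45, 0.945, -0.32)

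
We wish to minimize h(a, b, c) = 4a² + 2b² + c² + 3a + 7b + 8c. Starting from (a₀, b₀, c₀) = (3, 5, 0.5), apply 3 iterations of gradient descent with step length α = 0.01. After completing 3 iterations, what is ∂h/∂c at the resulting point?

8.470728

∇h = (8a + 3, 4b + 7, 2c + 8)
(a₁, b₁, c₁) = (3, 5, 0.5) − 0.01·(27, 27, 9) = (2.73, 4.73, 0.41)
(a₂, b₂, c₂) = (2.73, 4.73, 0.41) − 0.01·(24.84, 25.92, 8.82) = (2.4816, 4.4708, 0.3218)
(a₃, b₃, c₃) = (2.4816, 4.4708, 0.3218) − 0.01·(22.8528, 24.8832, 8.6436) = (2.253072, 4.221968, 0.235364)
∂h/∂c at (2.253072, 4.221968, 0.235364) = 8.470728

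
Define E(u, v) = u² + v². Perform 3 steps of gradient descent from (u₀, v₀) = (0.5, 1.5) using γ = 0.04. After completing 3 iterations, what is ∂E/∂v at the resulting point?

2.336064

∇E = (2u, 2v)
Step 1: at (0.5, 1.5), ∇E = (1, 3) → (0.5, 1.5) − 0.04·(1, 3) = (0.46, 1.38)
Step 2: at (0.46, 1.38), ∇E = (0.92, 2.76) → (0.46, 1.38) − 0.04·(0.92, 2.76) = (0.4232, 1.2696)
Step 3: at (0.4232, 1.2696), ∇E = (0.8464, 2.5392) → (0.4232, 1.2696) − 0.04·(0.8464, 2.5392) = (0.389344, 1.168032)
∂E/∂v at (0.389344, 1.168032) = 2.336064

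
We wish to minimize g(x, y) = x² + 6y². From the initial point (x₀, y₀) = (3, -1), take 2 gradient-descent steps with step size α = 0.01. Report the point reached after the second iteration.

∇g = (2x, 12y)
(x₁, y₁) = (3, -1) − 0.01·(6, -12) = (2.94, -0.88)
(x₂, y₂) = (2.94, -0.88) − 0.01·(5.88, -10.56) = (2.8812, -0.7744)

(2.8812, -0.7744)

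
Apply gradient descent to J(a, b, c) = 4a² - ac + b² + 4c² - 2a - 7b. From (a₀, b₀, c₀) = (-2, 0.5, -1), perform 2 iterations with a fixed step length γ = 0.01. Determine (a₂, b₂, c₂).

(-1.673, 0.6188, -0.8831)

∇J = (8a - c - 2, 2b - 7, -a + 8c)
Step 1: at (-2, 0.5, -1), ∇J = (-17, -6, -6) → (-2, 0.5, -1) − 0.01·(-17, -6, -6) = (-1.83, 0.56, -0.94)
Step 2: at (-1.83, 0.56, -0.94), ∇J = (-15.7, -5.88, -5.69) → (-1.83, 0.56, -0.94) − 0.01·(-15.7, -5.88, -5.69) = (-1.673, 0.6188, -0.8831)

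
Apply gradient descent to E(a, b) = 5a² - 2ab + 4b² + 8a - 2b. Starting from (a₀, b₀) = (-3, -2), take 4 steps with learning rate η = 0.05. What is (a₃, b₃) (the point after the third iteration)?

∇E = (10a - 2b + 8, -2a + 8b - 2)
(a₁, b₁) = (-3, -2) − 0.05·(-18, -12) = (-2.1, -1.4)
(a₂, b₂) = (-2.1, -1.4) − 0.05·(-10.2, -9) = (-1.59, -0.95)
(a₃, b₃) = (-1.59, -0.95) − 0.05·(-6, -6.42) = (-1.29, -0.629)

(-1.29, -0.629)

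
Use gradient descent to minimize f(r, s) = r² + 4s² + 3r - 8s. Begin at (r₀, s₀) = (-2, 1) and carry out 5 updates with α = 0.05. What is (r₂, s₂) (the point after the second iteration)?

(-1.905, 1)

∇f = (2r + 3, 8s - 8)
(r₁, s₁) = (-2, 1) − 0.05·(-1, 0) = (-1.95, 1)
(r₂, s₂) = (-1.95, 1) − 0.05·(-0.9, 0) = (-1.905, 1)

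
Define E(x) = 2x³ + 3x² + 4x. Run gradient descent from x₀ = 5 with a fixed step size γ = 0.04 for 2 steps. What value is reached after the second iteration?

E′(x) = 6x² + 6x + 4
Step 1: E′(5) = 184; x₁ = 5 − 0.04·184 = -2.36
Step 2: E′(-2.36) = 23.2576; x₂ = -2.36 − 0.04·23.2576 = -3.290304

-3.290304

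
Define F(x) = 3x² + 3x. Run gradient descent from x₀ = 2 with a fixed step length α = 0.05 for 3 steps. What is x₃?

0.3575

F′(x) = 6x + 3
x₁ = 2 − 0.05·15 = 1.25
x₂ = 1.25 − 0.05·10.5 = 0.725
x₃ = 0.725 − 0.05·7.35 = 0.3575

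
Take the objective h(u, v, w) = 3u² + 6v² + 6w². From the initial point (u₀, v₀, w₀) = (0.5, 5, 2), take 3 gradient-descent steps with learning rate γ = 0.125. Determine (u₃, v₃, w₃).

∇h = (6u, 12v, 12w)
(u₁, v₁, w₁) = (0.5, 5, 2) − 0.125·(3, 60, 24) = (0.125, -2.5, -1)
(u₂, v₂, w₂) = (0.125, -2.5, -1) − 0.125·(0.75, -30, -12) = (0.03125, 1.25, 0.5)
(u₃, v₃, w₃) = (0.03125, 1.25, 0.5) − 0.125·(0.1875, 15, 6) = (0.0078125, -0.625, -0.25)

(0.0078125, -0.625, -0.25)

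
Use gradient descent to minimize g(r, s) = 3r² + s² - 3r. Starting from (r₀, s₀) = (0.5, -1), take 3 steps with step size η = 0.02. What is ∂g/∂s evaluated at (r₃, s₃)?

-1.769472

∇g = (6r - 3, 2s)
Step 1: at (0.5, -1), ∇g = (0, -2) → (0.5, -1) − 0.02·(0, -2) = (0.5, -0.96)
Step 2: at (0.5, -0.96), ∇g = (0, -1.92) → (0.5, -0.96) − 0.02·(0, -1.92) = (0.5, -0.9216)
Step 3: at (0.5, -0.9216), ∇g = (0, -1.8432) → (0.5, -0.9216) − 0.02·(0, -1.8432) = (0.5, -0.884736)
∂g/∂s at (0.5, -0.884736) = -1.769472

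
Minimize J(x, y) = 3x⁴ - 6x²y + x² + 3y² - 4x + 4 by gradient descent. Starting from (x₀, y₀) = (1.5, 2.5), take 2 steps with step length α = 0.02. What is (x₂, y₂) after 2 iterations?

(1.57842056, 2.484652)

∇J = (12x³ - 12xy + 2x - 4, -6x² + 6y)
Step 1: at (1.5, 2.5), ∇J = (-5.5, 1.5) → (1.5, 2.5) − 0.02·(-5.5, 1.5) = (1.61, 2.47)
Step 2: at (1.61, 2.47), ∇J = (1.578972, -0.7326) → (1.61, 2.47) − 0.02·(1.578972, -0.7326) = (1.57842056, 2.484652)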